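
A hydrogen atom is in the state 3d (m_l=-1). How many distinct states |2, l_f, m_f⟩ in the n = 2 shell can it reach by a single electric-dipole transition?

E1 requires Δl = ±1, so l_f ∈ {1, 3}; with 0 ≤ l_f ≤ n_f−1 = 1, the allowed l_f values are {1}.
For l_f = 1: m_f ∈ {m_i−1, m_i, m_i+1} ∩ [−1, 1] = {-1, 0} → 2 states.
Total: 2.

2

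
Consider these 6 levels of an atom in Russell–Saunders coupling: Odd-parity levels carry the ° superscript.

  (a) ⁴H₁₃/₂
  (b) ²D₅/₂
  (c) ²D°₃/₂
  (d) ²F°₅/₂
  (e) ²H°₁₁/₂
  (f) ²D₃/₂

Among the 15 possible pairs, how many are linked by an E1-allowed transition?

4

(a)–(b): forbidden (parity, ΔS, ΔL, ΔJ).
(a)–(c): forbidden (ΔS, ΔL, ΔJ).
(a)–(d): forbidden (ΔS, ΔL, ΔJ).
(a)–(e): forbidden (ΔS).
(a)–(f): forbidden (parity, ΔS, ΔL, ΔJ).
(b)–(c): allowed.
(b)–(d): allowed.
(b)–(e): forbidden (ΔL, ΔJ).
(b)–(f): forbidden (parity).
(c)–(d): forbidden (parity).
(c)–(e): forbidden (parity, ΔL, ΔJ).
(c)–(f): allowed.
(d)–(e): forbidden (parity, ΔL, ΔJ).
(d)–(f): allowed.
(e)–(f): forbidden (ΔL, ΔJ).
Allowed pairs: 4 of 15.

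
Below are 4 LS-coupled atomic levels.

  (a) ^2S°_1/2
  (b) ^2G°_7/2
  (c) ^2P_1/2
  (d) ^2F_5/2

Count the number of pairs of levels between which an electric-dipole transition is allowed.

2

(a)–(b): forbidden (parity, ΔL, ΔJ).
(a)–(c): allowed.
(a)–(d): forbidden (ΔL, ΔJ).
(b)–(c): forbidden (ΔL, ΔJ).
(b)–(d): allowed.
(c)–(d): forbidden (parity, ΔL, ΔJ).
Allowed pairs: 2 of 6.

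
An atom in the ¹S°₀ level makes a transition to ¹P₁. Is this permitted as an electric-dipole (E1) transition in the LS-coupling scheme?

allowed

Initial level: S=0, L=0, J=0, parity odd. Final level: S=0, L=1, J=1, parity even.
Parity must change: odd → even — ✓.
ΔS = 0: S: 0 → 0 — ✓.
ΔL = 0, ±1 (not L=0↔0): L: 0 → 1, ΔL = +1 — ✓.
ΔJ = 0, ±1 (not J=0↔0): J: 0 → 1, ΔJ = +1 — ✓.
All four E1 rules are satisfied.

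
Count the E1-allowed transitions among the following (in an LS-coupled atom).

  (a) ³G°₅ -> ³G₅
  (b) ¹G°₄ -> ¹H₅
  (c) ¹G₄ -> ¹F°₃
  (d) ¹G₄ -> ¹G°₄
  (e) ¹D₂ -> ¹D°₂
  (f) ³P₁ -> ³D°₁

(a) allowed
(b) allowed
(c) allowed
(d) allowed
(e) allowed
(f) allowed
Total allowed: 6 of 6.

6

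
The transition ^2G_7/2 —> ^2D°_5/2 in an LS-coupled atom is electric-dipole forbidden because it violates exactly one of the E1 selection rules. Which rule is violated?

Reading off the term symbols: S 1/2→1/2, L 4→2, J 7/2→5/2, parity even→odd.
ΔL = 0, ±1 (not L=0↔0): L: 4 → 2, ΔL = -2 — fails.
Parity must change: even → odd — ok.
ΔS = 0: S: 1/2 → 1/2 — ok.
ΔJ = 0, ±1 (not J=0↔0): J: 7/2 → 5/2, ΔJ = -1 — ok.

the ΔL = 0, ±1 rule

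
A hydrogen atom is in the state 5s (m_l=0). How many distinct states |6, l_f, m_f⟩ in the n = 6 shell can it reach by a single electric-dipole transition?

E1 requires Δl = ±1, so l_f ∈ {-1, 1}; with 0 ≤ l_f ≤ n_f−1 = 5, the allowed l_f values are {1}.
For l_f = 1: m_f ∈ {m_i−1, m_i, m_i+1} ∩ [−1, 1] = {-1, 0, 1} → 3 states.
Total: 3.

3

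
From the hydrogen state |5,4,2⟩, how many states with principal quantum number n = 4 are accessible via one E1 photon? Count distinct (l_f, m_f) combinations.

E1 requires Δl = ±1, so l_f ∈ {3, 5}; with 0 ≤ l_f ≤ n_f−1 = 3, the allowed l_f values are {3}.
For l_f = 3: m_f ∈ {m_i−1, m_i, m_i+1} ∩ [−3, 3] = {1, 2, 3} → 3 states.
Total: 3.

3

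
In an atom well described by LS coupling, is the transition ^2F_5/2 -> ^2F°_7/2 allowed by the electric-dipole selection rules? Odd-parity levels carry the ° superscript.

Initial level: S=1/2, L=3, J=5/2, parity even. Final level: S=1/2, L=3, J=7/2, parity odd.
Parity must change: even → odd — ✓.
ΔS = 0: S: 1/2 → 1/2 — ✓.
ΔJ = 0, ±1 (not J=0↔0): J: 5/2 → 7/2, ΔJ = +1 — ✓.
ΔL = 0, ±1 (not L=0↔0): L: 3 → 3, ΔL = +0 — ✓.
All four E1 rules are satisfied.

allowed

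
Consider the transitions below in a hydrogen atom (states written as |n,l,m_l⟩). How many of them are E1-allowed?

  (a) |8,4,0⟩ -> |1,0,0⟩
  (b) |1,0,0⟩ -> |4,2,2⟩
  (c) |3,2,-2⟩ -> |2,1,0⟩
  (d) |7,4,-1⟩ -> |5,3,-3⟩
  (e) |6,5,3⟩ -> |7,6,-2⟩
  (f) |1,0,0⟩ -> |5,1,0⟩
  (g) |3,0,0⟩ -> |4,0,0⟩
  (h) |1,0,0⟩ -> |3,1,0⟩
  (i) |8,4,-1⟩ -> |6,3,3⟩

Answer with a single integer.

(a) forbidden — Δl = -4 (E1 requires Δl = ±1)
(b) forbidden — Δl = +2 (E1 requires Δl = ±1); Δm_l = +2 (E1 requires Δm_l = 0, ±1)
(c) forbidden — Δm_l = +2 (E1 requires Δm_l = 0, ±1)
(d) forbidden — Δm_l = -2 (E1 requires Δm_l = 0, ±1)
(e) forbidden — Δm_l = -5 (E1 requires Δm_l = 0, ±1)
(f) allowed
(g) forbidden — Δl = +0 (E1 requires Δl = ±1)
(h) allowed
(i) forbidden — Δm_l = +4 (E1 requires Δm_l = 0, ±1)
Total allowed: 2 of 9.

2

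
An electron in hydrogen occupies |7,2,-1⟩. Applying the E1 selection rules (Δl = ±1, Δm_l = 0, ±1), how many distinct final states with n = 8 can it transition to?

E1 requires Δl = ±1, so l_f ∈ {1, 3}; with 0 ≤ l_f ≤ n_f−1 = 7, the allowed l_f values are {1, 3}.
For l_f = 1: m_f ∈ {m_i−1, m_i, m_i+1} ∩ [−1, 1] = {-1, 0} → 2 states.
For l_f = 3: m_f ∈ {m_i−1, m_i, m_i+1} ∩ [−3, 3] = {-2, -1, 0} → 3 states.
Total: 5.

5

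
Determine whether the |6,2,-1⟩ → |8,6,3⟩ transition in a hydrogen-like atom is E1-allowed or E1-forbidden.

l: 2 → 6 (Δl = +4). Δl = ±1 ✗.
m_l: -1 → 3 (Δm_l = +4). |Δm_l| ≤ 1 ✗.
The transition is electric-dipole forbidden.

forbidden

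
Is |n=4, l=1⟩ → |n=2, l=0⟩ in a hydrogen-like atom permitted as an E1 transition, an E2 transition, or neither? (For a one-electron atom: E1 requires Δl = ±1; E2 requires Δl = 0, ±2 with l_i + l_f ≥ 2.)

E1

Δl = 0 − 1 = -1; l_i + l_f = 1.
E1 (Δl = ±1): satisfied.
E2 (Δl = 0,±2, l_i+l_f ≥ 2): not satisfied.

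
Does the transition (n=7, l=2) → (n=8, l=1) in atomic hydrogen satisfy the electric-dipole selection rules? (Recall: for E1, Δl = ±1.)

allowed

Δl = 1 − 2 = -1; the E1 rule Δl = ±1 is satisfied.
All E1 selection rules are satisfied.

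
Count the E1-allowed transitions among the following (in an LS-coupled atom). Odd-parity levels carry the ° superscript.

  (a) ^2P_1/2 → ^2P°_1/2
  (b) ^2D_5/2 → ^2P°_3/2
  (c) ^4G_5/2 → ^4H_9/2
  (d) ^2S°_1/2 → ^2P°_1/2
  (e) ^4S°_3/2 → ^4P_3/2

(a) allowed
(b) allowed
(c) forbidden (parity, ΔJ fail)
(d) forbidden (parity fails)
(e) allowed
Total allowed: 3 of 5.

3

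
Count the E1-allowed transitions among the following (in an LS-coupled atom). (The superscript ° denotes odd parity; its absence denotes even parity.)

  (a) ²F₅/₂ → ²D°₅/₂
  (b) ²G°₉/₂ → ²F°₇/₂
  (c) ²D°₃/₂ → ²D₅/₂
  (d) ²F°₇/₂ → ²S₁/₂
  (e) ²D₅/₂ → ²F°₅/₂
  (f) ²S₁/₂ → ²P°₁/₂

4

(a) allowed
(b) forbidden (parity fails)
(c) allowed
(d) forbidden (ΔL, ΔJ fail)
(e) allowed
(f) allowed
Total allowed: 4 of 6.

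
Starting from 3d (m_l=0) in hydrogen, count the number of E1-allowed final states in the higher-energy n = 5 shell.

6

E1 requires Δl = ±1, so l_f ∈ {1, 3}; with 0 ≤ l_f ≤ n_f−1 = 4, the allowed l_f values are {1, 3}.
For l_f = 1: m_f ∈ {m_i−1, m_i, m_i+1} ∩ [−1, 1] = {-1, 0, 1} → 3 states.
For l_f = 3: m_f ∈ {m_i−1, m_i, m_i+1} ∩ [−3, 3] = {-1, 0, 1} → 3 states.
Total: 6.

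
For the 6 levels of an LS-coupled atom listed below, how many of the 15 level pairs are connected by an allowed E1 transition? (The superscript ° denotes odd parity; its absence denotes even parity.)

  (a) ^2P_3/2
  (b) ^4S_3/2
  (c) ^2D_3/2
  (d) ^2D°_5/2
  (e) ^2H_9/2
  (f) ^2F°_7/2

(a)–(b): forbidden (parity, ΔS).
(a)–(c): forbidden (parity).
(a)–(d): allowed.
(a)–(e): forbidden (parity, ΔL, ΔJ).
(a)–(f): forbidden (ΔL, ΔJ).
(b)–(c): forbidden (parity, ΔS, ΔL).
(b)–(d): forbidden (ΔS, ΔL).
(b)–(e): forbidden (parity, ΔS, ΔL, ΔJ).
(b)–(f): forbidden (ΔS, ΔL, ΔJ).
(c)–(d): allowed.
(c)–(e): forbidden (parity, ΔL, ΔJ).
(c)–(f): forbidden (ΔJ).
(d)–(e): forbidden (ΔL, ΔJ).
(d)–(f): forbidden (parity).
(e)–(f): forbidden (ΔL).
Allowed pairs: 2 of 15.

2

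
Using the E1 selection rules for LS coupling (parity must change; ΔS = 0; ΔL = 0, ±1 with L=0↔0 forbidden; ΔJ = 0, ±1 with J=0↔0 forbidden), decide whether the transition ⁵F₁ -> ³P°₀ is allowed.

forbidden

Parity must change: even → odd — passes.
ΔS = 0: S: 2 → 1 — fails.
ΔL = 0, ±1 (not L=0↔0): L: 3 → 1, ΔL = -2 — fails.
ΔJ = 0, ±1 (not J=0↔0): J: 1 → 0, ΔJ = -1 — passes.
Rule(s) violated: ΔS, ΔL.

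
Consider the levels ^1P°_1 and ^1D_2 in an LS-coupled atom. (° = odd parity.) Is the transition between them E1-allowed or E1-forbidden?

Reading off the term symbols: S 0→0, L 1→2, J 1→2, parity odd→even.
Parity must change: odd → even — passes.
ΔS = 0: S: 0 → 0 — passes.
ΔL = 0, ±1 (not L=0↔0): L: 1 → 2, ΔL = +1 — passes.
ΔJ = 0, ±1 (not J=0↔0): J: 1 → 2, ΔJ = +1 — passes.
All four E1 rules are satisfied.

allowed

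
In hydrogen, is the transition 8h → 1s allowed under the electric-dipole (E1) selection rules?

forbidden

Initial l = 5, final l = 0, so Δl = -5. E1 requires Δl = ±1: fails.
The transition is electric-dipole forbidden.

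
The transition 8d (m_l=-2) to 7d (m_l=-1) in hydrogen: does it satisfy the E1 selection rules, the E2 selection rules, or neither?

Δl = 2 − 2 = +0; l_i + l_f = 4.
Δm_l = +1.
E1 (Δl = ±1, |Δm_l| ≤ 1): not satisfied.
E2 (Δl = 0,±2, l_i+l_f ≥ 2, |Δm_l| ≤ 2): satisfied.

E2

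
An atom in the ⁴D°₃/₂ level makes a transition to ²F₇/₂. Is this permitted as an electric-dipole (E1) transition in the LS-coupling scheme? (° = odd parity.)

Reading off the term symbols: S 3/2→1/2, L 2→3, J 3/2→7/2, parity odd→even.
Parity must change: odd → even — passes.
ΔS = 0: S: 3/2 → 1/2 — fails.
ΔL = 0, ±1 (not L=0↔0): L: 2 → 3, ΔL = +1 — passes.
ΔJ = 0, ±1 (not J=0↔0): J: 3/2 → 7/2, ΔJ = +2 — fails.
Rule(s) violated: ΔS, ΔJ.

forbidden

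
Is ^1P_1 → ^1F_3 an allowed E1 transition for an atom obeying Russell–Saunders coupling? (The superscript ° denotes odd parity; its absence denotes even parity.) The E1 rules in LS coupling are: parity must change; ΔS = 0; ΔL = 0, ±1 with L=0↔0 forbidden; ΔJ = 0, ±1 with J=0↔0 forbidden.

forbidden

Reading off the term symbols: S 0→0, L 1→3, J 1→3, parity even→even.
ΔJ = 0, ±1 (not J=0↔0): J: 1 → 3, ΔJ = +2 — violated.
ΔS = 0: S: 0 → 0 — satisfied.
ΔL = 0, ±1 (not L=0↔0): L: 1 → 3, ΔL = +2 — violated.
Parity must change: even → even — violated.
Rule(s) violated: parity, ΔL, ΔJ.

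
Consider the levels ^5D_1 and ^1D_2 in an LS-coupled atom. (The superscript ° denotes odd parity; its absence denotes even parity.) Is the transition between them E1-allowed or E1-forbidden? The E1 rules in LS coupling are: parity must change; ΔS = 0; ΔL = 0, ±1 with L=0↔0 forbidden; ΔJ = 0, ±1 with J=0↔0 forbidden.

forbidden

Initial level: S=2, L=2, J=1, parity even. Final level: S=0, L=2, J=2, parity even.
ΔL = 0, ±1 (not L=0↔0): L: 2 → 2, ΔL = +0 — satisfied.
Parity must change: even → even — violated.
ΔS = 0: S: 2 → 0 — violated.
ΔJ = 0, ±1 (not J=0↔0): J: 1 → 2, ΔJ = +1 — satisfied.
Rule(s) violated: parity, ΔS.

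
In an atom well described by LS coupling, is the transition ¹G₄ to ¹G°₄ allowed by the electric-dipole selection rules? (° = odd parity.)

Parity must change: even → odd — ok.
ΔS = 0: S: 0 → 0 — ok.
ΔL = 0, ±1 (not L=0↔0): L: 4 → 4, ΔL = +0 — ok.
ΔJ = 0, ±1 (not J=0↔0): J: 4 → 4, ΔJ = +0 — ok.
All four E1 rules are satisfied.

allowed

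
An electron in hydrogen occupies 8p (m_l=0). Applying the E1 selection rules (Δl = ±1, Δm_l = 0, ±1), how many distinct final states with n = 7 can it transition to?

E1 requires Δl = ±1, so l_f ∈ {0, 2}; with 0 ≤ l_f ≤ n_f−1 = 6, the allowed l_f values are {0, 2}.
For l_f = 0: m_f ∈ {m_i−1, m_i, m_i+1} ∩ [−0, 0] = {0} → 1 state.
For l_f = 2: m_f ∈ {m_i−1, m_i, m_i+1} ∩ [−2, 2] = {-1, 0, 1} → 3 states.
Total: 4.

4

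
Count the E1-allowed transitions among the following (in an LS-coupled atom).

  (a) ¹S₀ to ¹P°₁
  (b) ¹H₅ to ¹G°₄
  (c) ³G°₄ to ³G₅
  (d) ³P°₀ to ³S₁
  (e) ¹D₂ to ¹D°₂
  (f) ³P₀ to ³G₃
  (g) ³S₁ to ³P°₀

(a) allowed
(b) allowed
(c) allowed
(d) allowed
(e) allowed
(f) forbidden (parity, ΔL, ΔJ fail)
(g) allowed
Total allowed: 6 of 7.

6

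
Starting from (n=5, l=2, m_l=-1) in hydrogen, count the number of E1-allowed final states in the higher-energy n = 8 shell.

5

E1 requires Δl = ±1, so l_f ∈ {1, 3}; with 0 ≤ l_f ≤ n_f−1 = 7, the allowed l_f values are {1, 3}.
For l_f = 1: m_f ∈ {m_i−1, m_i, m_i+1} ∩ [−1, 1] = {-1, 0} → 2 states.
For l_f = 3: m_f ∈ {m_i−1, m_i, m_i+1} ∩ [−3, 3] = {-2, -1, 0} → 3 states.
Total: 5.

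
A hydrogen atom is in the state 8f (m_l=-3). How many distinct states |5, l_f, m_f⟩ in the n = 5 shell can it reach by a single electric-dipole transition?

E1 requires Δl = ±1, so l_f ∈ {2, 4}; with 0 ≤ l_f ≤ n_f−1 = 4, the allowed l_f values are {2, 4}.
For l_f = 2: m_f ∈ {m_i−1, m_i, m_i+1} ∩ [−2, 2] = {-2} → 1 state.
For l_f = 4: m_f ∈ {m_i−1, m_i, m_i+1} ∩ [−4, 4] = {-4, -3, -2} → 3 states.
Total: 4.

4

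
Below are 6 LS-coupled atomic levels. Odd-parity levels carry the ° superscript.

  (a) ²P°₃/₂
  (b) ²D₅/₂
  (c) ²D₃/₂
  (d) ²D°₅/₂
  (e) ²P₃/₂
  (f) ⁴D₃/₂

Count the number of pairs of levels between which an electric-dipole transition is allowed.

(a)–(b): allowed.
(a)–(c): allowed.
(a)–(d): forbidden (parity).
(a)–(e): allowed.
(a)–(f): forbidden (ΔS).
(b)–(c): forbidden (parity).
(b)–(d): allowed.
(b)–(e): forbidden (parity).
(b)–(f): forbidden (parity, ΔS).
(c)–(d): allowed.
(c)–(e): forbidden (parity).
(c)–(f): forbidden (parity, ΔS).
(d)–(e): allowed.
(d)–(f): forbidden (ΔS).
(e)–(f): forbidden (parity, ΔS).
Allowed pairs: 6 of 15.

6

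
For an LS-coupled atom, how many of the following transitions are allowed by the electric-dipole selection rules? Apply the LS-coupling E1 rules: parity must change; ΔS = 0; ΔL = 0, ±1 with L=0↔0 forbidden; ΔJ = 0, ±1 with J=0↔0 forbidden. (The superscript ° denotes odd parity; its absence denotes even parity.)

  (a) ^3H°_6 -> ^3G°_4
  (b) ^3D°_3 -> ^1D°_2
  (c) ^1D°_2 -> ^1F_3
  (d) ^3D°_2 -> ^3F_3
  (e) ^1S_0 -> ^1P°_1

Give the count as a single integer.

3

(a) forbidden (parity, ΔJ fail)
(b) forbidden (parity, ΔS fail)
(c) allowed
(d) allowed
(e) allowed
Total allowed: 3 of 5.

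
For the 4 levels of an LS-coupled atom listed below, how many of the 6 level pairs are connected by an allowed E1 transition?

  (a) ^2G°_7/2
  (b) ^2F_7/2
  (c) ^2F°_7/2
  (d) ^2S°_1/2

(a)–(b): allowed.
(a)–(c): forbidden (parity).
(a)–(d): forbidden (parity, ΔL, ΔJ).
(b)–(c): allowed.
(b)–(d): forbidden (ΔL, ΔJ).
(c)–(d): forbidden (parity, ΔL, ΔJ).
Allowed pairs: 2 of 6.

2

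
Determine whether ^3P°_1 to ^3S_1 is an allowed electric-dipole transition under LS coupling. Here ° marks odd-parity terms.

Parity must change: odd → even — ✓.
ΔL = 0, ±1 (not L=0↔0): L: 1 → 0, ΔL = -1 — ✓.
ΔJ = 0, ±1 (not J=0↔0): J: 1 → 1, ΔJ = +0 — ✓.
ΔS = 0: S: 1 → 1 — ✓.
All four E1 rules are satisfied.

allowed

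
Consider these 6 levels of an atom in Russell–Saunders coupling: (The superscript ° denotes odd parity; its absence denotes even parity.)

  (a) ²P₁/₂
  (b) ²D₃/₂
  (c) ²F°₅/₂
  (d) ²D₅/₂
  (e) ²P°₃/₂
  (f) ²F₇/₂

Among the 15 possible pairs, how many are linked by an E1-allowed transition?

(a)–(b): forbidden (parity).
(a)–(c): forbidden (ΔL, ΔJ).
(a)–(d): forbidden (parity, ΔJ).
(a)–(e): allowed.
(a)–(f): forbidden (parity, ΔL, ΔJ).
(b)–(c): allowed.
(b)–(d): forbidden (parity).
(b)–(e): allowed.
(b)–(f): forbidden (parity, ΔJ).
(c)–(d): allowed.
(c)–(e): forbidden (parity, ΔL).
(c)–(f): allowed.
(d)–(e): allowed.
(d)–(f): forbidden (parity).
(e)–(f): forbidden (ΔL, ΔJ).
Allowed pairs: 6 of 15.

6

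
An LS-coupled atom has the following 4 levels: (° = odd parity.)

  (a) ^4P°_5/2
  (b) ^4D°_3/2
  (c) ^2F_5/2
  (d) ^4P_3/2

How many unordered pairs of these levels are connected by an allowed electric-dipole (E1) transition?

(a)–(b): forbidden (parity).
(a)–(c): forbidden (ΔS, ΔL).
(a)–(d): allowed.
(b)–(c): forbidden (ΔS).
(b)–(d): allowed.
(c)–(d): forbidden (parity, ΔS, ΔL).
Allowed pairs: 2 of 6.

2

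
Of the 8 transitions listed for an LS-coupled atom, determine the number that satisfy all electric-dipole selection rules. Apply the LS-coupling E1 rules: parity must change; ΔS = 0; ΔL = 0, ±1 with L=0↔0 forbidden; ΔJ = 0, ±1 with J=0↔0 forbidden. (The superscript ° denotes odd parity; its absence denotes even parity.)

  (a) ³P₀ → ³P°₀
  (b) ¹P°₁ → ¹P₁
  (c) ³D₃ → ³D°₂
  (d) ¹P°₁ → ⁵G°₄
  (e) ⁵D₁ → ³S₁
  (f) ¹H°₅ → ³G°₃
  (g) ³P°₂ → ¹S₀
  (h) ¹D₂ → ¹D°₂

3

(a) forbidden (ΔJ fails)
(b) allowed
(c) allowed
(d) forbidden (parity, ΔS, ΔL, ΔJ fail)
(e) forbidden (parity, ΔS, ΔL fail)
(f) forbidden (parity, ΔS, ΔJ fail)
(g) forbidden (ΔS, ΔJ fail)
(h) allowed
Total allowed: 3 of 8.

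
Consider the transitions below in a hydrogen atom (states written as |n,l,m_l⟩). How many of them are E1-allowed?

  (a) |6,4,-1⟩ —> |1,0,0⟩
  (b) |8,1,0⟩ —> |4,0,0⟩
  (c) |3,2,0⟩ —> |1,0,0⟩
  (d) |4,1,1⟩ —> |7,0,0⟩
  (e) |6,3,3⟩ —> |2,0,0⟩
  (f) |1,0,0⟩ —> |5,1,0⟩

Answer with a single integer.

3

(a) forbidden — Δl = -4 (E1 requires Δl = ±1)
(b) allowed
(c) forbidden — Δl = -2 (E1 requires Δl = ±1)
(d) allowed
(e) forbidden — Δl = -3 (E1 requires Δl = ±1); Δm_l = -3 (E1 requires Δm_l = 0, ±1)
(f) allowed
Total allowed: 3 of 6.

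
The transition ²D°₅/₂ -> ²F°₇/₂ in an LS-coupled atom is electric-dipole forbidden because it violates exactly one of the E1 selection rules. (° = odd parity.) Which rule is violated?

parity

ΔS = 0: S: 1/2 → 1/2 — satisfied.
Parity must change: odd → odd — violated.
ΔJ = 0, ±1 (not J=0↔0): J: 5/2 → 7/2, ΔJ = +1 — satisfied.
ΔL = 0, ±1 (not L=0↔0): L: 2 → 3, ΔL = +1 — satisfied.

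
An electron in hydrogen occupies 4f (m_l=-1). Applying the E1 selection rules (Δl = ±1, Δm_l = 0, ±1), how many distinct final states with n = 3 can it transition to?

E1 requires Δl = ±1, so l_f ∈ {2, 4}; with 0 ≤ l_f ≤ n_f−1 = 2, the allowed l_f values are {2}.
For l_f = 2: m_f ∈ {m_i−1, m_i, m_i+1} ∩ [−2, 2] = {-2, -1, 0} → 3 states.
Total: 3.

3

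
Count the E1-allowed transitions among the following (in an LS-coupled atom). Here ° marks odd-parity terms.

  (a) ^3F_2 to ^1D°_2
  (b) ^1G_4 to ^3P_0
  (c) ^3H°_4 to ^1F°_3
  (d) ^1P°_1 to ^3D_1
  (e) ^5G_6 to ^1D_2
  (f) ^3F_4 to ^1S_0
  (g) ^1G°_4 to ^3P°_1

0

(a) forbidden (ΔS fails)
(b) forbidden (parity, ΔS, ΔL, ΔJ fail)
(c) forbidden (parity, ΔS, ΔL fail)
(d) forbidden (ΔS fails)
(e) forbidden (parity, ΔS, ΔL, ΔJ fail)
(f) forbidden (parity, ΔS, ΔL, ΔJ fail)
(g) forbidden (parity, ΔS, ΔL, ΔJ fail)
Total allowed: 0 of 7.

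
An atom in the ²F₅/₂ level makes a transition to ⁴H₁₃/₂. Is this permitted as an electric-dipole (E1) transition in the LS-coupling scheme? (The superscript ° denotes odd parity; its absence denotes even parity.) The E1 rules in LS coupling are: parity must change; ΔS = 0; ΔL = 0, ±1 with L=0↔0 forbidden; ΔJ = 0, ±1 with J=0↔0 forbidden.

forbidden

ΔJ = 0, ±1 (not J=0↔0): J: 5/2 → 13/2, ΔJ = +4 — fails.
Parity must change: even → even — fails.
ΔS = 0: S: 1/2 → 3/2 — fails.
ΔL = 0, ±1 (not L=0↔0): L: 3 → 5, ΔL = +2 — fails.
Rule(s) violated: parity, ΔS, ΔL, ΔJ.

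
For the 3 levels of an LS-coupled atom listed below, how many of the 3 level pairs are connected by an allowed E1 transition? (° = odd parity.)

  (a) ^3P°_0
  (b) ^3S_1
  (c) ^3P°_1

2

(a)–(b): allowed.
(a)–(c): forbidden (parity).
(b)–(c): allowed.
Allowed pairs: 2 of 3.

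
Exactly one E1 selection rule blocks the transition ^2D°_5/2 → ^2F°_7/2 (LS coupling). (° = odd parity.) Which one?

Initial level: S=1/2, L=2, J=5/2, parity odd. Final level: S=1/2, L=3, J=7/2, parity odd.
Parity must change: odd → odd — fails.
ΔS = 0: S: 1/2 → 1/2 — ok.
ΔL = 0, ±1 (not L=0↔0): L: 2 → 3, ΔL = +1 — ok.
ΔJ = 0, ±1 (not J=0↔0): J: 5/2 → 7/2, ΔJ = +1 — ok.

parity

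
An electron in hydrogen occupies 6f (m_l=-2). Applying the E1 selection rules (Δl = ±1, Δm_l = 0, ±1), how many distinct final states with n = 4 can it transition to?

2

E1 requires Δl = ±1, so l_f ∈ {2, 4}; with 0 ≤ l_f ≤ n_f−1 = 3, the allowed l_f values are {2}.
For l_f = 2: m_f ∈ {m_i−1, m_i, m_i+1} ∩ [−2, 2] = {-2, -1} → 2 states.
Total: 2.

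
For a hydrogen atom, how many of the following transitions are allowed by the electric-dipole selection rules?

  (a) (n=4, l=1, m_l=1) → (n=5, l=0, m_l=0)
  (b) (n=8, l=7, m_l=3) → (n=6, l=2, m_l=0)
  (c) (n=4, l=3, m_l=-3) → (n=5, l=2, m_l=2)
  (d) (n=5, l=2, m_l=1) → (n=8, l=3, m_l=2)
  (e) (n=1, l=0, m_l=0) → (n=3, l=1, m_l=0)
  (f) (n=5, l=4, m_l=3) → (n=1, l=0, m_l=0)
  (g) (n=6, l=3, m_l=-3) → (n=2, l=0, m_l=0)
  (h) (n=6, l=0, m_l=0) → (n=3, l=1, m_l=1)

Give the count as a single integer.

(a) allowed
(b) forbidden — Δl = -5 (E1 requires Δl = ±1); Δm_l = -3 (E1 requires Δm_l = 0, ±1)
(c) forbidden — Δm_l = +5 (E1 requires Δm_l = 0, ±1)
(d) allowed
(e) allowed
(f) forbidden — Δl = -4 (E1 requires Δl = ±1); Δm_l = -3 (E1 requires Δm_l = 0, ±1)
(g) forbidden — Δl = -3 (E1 requires Δl = ±1); Δm_l = +3 (E1 requires Δm_l = 0, ±1)
(h) allowed
Total allowed: 4 of 8.

4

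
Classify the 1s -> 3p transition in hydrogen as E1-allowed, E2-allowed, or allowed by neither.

E1

Δl = 1 − 0 = +1; l_i + l_f = 1.
E1 (Δl = ±1): satisfied.
E2 (Δl = 0,±2, l_i+l_f ≥ 2): not satisfied.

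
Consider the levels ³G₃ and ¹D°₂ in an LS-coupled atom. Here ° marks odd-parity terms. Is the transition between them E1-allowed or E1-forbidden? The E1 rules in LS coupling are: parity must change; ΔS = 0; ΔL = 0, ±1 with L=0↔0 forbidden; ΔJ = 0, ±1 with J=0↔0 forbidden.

Initial level: S=1, L=4, J=3, parity even. Final level: S=0, L=2, J=2, parity odd.
Parity must change: even → odd — passes.
ΔS = 0: S: 1 → 0 — fails.
ΔL = 0, ±1 (not L=0↔0): L: 4 → 2, ΔL = -2 — fails.
ΔJ = 0, ±1 (not J=0↔0): J: 3 → 2, ΔJ = -1 — passes.
Rule(s) violated: ΔS, ΔL.

forbidden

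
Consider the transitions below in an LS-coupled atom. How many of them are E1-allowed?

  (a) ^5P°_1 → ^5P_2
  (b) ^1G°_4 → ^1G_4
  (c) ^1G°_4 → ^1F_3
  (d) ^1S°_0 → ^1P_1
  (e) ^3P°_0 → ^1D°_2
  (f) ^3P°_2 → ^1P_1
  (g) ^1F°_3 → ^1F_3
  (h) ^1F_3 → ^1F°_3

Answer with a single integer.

6

(a) allowed
(b) allowed
(c) allowed
(d) allowed
(e) forbidden (parity, ΔS, ΔJ fail)
(f) forbidden (ΔS fails)
(g) allowed
(h) allowed
Total allowed: 6 of 8.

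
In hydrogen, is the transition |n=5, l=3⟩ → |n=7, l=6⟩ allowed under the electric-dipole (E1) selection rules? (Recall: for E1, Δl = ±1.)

forbidden

Initial l = 3, final l = 6, so Δl = +3. E1 requires Δl = ±1: fails.
The transition is electric-dipole forbidden.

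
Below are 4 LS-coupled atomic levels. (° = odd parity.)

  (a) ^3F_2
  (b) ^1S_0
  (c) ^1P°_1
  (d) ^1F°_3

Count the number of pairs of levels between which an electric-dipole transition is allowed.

1

(a)–(b): forbidden (parity, ΔS, ΔL, ΔJ).
(a)–(c): forbidden (ΔS, ΔL).
(a)–(d): forbidden (ΔS).
(b)–(c): allowed.
(b)–(d): forbidden (ΔL, ΔJ).
(c)–(d): forbidden (parity, ΔL, ΔJ).
Allowed pairs: 1 of 6.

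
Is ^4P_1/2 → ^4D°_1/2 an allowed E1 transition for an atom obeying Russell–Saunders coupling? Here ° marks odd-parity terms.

Reading off the term symbols: S 3/2→3/2, L 1→2, J 1/2→1/2, parity even→odd.
Parity must change: even → odd — ✓.
ΔS = 0: S: 3/2 → 3/2 — ✓.
ΔL = 0, ±1 (not L=0↔0): L: 1 → 2, ΔL = +1 — ✓.
ΔJ = 0, ±1 (not J=0↔0): J: 1/2 → 1/2, ΔJ = +0 — ✓.
All four E1 rules are satisfied.

allowed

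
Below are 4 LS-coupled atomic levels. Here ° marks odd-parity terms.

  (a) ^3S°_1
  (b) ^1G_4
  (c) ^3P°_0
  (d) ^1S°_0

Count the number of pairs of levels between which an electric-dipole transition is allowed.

0

(a)–(b): forbidden (ΔS, ΔL, ΔJ).
(a)–(c): forbidden (parity).
(a)–(d): forbidden (parity, ΔS, ΔL).
(b)–(c): forbidden (ΔS, ΔL, ΔJ).
(b)–(d): forbidden (ΔL, ΔJ).
(c)–(d): forbidden (parity, ΔS, ΔJ).
Allowed pairs: 0 of 6.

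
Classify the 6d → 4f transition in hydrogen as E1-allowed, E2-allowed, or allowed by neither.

Δl = 3 − 2 = +1; l_i + l_f = 5.
E1 (Δl = ±1): satisfied.
E2 (Δl = 0,±2, l_i+l_f ≥ 2): not satisfied.

E1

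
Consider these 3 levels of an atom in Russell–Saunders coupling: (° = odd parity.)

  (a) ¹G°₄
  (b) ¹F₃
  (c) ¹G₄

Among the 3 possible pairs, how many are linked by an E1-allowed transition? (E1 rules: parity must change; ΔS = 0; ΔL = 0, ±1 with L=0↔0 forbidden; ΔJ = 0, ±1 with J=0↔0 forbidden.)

2

(a)–(b): allowed.
(a)–(c): allowed.
(b)–(c): forbidden (parity).
Allowed pairs: 2 of 3.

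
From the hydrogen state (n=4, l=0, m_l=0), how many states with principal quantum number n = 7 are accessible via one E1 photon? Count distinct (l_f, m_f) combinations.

E1 requires Δl = ±1, so l_f ∈ {-1, 1}; with 0 ≤ l_f ≤ n_f−1 = 6, the allowed l_f values are {1}.
For l_f = 1: m_f ∈ {m_i−1, m_i, m_i+1} ∩ [−1, 1] = {-1, 0, 1} → 3 states.
Total: 3.

3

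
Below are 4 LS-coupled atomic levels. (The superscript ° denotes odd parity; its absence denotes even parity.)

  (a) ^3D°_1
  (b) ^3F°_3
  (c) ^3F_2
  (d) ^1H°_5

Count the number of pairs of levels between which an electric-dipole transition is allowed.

(a)–(b): forbidden (parity, ΔJ).
(a)–(c): allowed.
(a)–(d): forbidden (parity, ΔS, ΔL, ΔJ).
(b)–(c): allowed.
(b)–(d): forbidden (parity, ΔS, ΔL, ΔJ).
(c)–(d): forbidden (ΔS, ΔL, ΔJ).
Allowed pairs: 2 of 6.

2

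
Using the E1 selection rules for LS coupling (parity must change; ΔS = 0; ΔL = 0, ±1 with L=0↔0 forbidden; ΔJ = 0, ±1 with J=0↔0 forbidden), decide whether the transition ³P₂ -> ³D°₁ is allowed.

allowed

Initial level: S=1, L=1, J=2, parity even. Final level: S=1, L=2, J=1, parity odd.
Parity must change: even → odd — ✓.
ΔS = 0: S: 1 → 1 — ✓.
ΔL = 0, ±1 (not L=0↔0): L: 1 → 2, ΔL = +1 — ✓.
ΔJ = 0, ±1 (not J=0↔0): J: 2 → 1, ΔJ = -1 — ✓.
All four E1 rules are satisfied.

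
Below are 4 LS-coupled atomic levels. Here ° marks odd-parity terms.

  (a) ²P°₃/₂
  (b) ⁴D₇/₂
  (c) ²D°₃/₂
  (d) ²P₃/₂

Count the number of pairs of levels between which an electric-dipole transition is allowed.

(a)–(b): forbidden (ΔS, ΔJ).
(a)–(c): forbidden (parity).
(a)–(d): allowed.
(b)–(c): forbidden (ΔS, ΔJ).
(b)–(d): forbidden (parity, ΔS, ΔJ).
(c)–(d): allowed.
Allowed pairs: 2 of 6.

2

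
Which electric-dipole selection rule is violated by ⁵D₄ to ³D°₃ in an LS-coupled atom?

the ΔS = 0 rule

Initial level: S=2, L=2, J=4, parity even. Final level: S=1, L=2, J=3, parity odd.
ΔJ = 0, ±1 (not J=0↔0): J: 4 → 3, ΔJ = -1 — ok.
Parity must change: even → odd — ok.
ΔL = 0, ±1 (not L=0↔0): L: 2 → 2, ΔL = +0 — ok.
ΔS = 0: S: 2 → 1 — fails.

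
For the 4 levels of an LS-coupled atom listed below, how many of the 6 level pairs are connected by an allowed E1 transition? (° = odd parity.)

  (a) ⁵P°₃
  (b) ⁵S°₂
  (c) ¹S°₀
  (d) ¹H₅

(a)–(b): forbidden (parity).
(a)–(c): forbidden (parity, ΔS, ΔJ).
(a)–(d): forbidden (ΔS, ΔL, ΔJ).
(b)–(c): forbidden (parity, ΔS, ΔL, ΔJ).
(b)–(d): forbidden (ΔS, ΔL, ΔJ).
(c)–(d): forbidden (ΔL, ΔJ).
Allowed pairs: 0 of 6.

0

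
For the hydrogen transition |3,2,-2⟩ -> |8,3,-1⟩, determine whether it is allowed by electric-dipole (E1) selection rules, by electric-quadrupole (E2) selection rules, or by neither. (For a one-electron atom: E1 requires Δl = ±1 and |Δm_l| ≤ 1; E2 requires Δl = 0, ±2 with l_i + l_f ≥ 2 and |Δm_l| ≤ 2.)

E1

Δl = 3 − 2 = +1; l_i + l_f = 5.
Δm_l = +1.
E1 (Δl = ±1, |Δm_l| ≤ 1): satisfied.
E2 (Δl = 0,±2, l_i+l_f ≥ 2, |Δm_l| ≤ 2): not satisfied.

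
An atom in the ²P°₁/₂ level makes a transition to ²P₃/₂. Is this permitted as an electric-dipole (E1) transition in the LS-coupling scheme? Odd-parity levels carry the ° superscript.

Initial level: S=1/2, L=1, J=1/2, parity odd. Final level: S=1/2, L=1, J=3/2, parity even.
ΔL = 0, ±1 (not L=0↔0): L: 1 → 1, ΔL = +0 — ✓.
Parity must change: odd → even — ✓.
ΔJ = 0, ±1 (not J=0↔0): J: 1/2 → 3/2, ΔJ = +1 — ✓.
ΔS = 0: S: 1/2 → 1/2 — ✓.
All four E1 rules are satisfied.

allowed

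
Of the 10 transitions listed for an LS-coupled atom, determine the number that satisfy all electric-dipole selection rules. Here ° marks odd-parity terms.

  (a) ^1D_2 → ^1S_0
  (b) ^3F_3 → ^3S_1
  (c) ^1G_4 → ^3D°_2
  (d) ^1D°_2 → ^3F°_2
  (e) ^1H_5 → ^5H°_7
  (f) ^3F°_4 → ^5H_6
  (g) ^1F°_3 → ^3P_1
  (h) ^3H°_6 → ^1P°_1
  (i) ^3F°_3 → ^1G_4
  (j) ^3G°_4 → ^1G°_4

(a) forbidden (parity, ΔL, ΔJ fail)
(b) forbidden (parity, ΔL, ΔJ fail)
(c) forbidden (ΔS, ΔL, ΔJ fail)
(d) forbidden (parity, ΔS fail)
(e) forbidden (ΔS, ΔJ fail)
(f) forbidden (ΔS, ΔL, ΔJ fail)
(g) forbidden (ΔS, ΔL, ΔJ fail)
(h) forbidden (parity, ΔS, ΔL, ΔJ fail)
(i) forbidden (ΔS fails)
(j) forbidden (parity, ΔS fail)
Total allowed: 0 of 10.

0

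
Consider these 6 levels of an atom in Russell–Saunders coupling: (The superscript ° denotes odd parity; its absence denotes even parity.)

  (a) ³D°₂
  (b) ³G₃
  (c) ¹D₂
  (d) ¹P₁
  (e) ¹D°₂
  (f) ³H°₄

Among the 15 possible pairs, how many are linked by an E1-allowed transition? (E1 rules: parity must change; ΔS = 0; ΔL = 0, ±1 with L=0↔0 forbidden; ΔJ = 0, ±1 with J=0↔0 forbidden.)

3

(a)–(b): forbidden (ΔL).
(a)–(c): forbidden (ΔS).
(a)–(d): forbidden (ΔS).
(a)–(e): forbidden (parity, ΔS).
(a)–(f): forbidden (parity, ΔL, ΔJ).
(b)–(c): forbidden (parity, ΔS, ΔL).
(b)–(d): forbidden (parity, ΔS, ΔL, ΔJ).
(b)–(e): forbidden (ΔS, ΔL).
(b)–(f): allowed.
(c)–(d): forbidden (parity).
(c)–(e): allowed.
(c)–(f): forbidden (ΔS, ΔL, ΔJ).
(d)–(e): allowed.
(d)–(f): forbidden (ΔS, ΔL, ΔJ).
(e)–(f): forbidden (parity, ΔS, ΔL, ΔJ).
Allowed pairs: 3 of 15.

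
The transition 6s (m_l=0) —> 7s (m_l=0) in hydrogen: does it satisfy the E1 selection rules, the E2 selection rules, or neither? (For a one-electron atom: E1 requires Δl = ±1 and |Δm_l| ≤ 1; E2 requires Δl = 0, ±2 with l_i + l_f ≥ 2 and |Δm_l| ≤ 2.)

neither

Δl = 0 − 0 = +0; l_i + l_f = 0.
Δm_l = +0.
E1 (Δl = ±1, |Δm_l| ≤ 1): not satisfied.
E2 (Δl = 0,±2, l_i+l_f ≥ 2, |Δm_l| ≤ 2): not satisfied.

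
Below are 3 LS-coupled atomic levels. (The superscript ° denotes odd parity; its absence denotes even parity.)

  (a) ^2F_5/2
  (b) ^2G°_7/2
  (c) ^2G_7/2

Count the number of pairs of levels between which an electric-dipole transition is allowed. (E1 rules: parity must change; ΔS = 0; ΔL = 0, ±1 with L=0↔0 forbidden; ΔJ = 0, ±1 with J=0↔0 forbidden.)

(a)–(b): allowed.
(a)–(c): forbidden (parity).
(b)–(c): allowed.
Allowed pairs: 2 of 3.

2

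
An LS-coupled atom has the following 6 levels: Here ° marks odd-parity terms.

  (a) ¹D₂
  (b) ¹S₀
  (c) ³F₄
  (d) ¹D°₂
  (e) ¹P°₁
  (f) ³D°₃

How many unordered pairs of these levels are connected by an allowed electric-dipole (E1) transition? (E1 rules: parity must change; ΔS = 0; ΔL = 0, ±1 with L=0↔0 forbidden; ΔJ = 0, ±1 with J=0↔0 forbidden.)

4

(a)–(b): forbidden (parity, ΔL, ΔJ).
(a)–(c): forbidden (parity, ΔS, ΔJ).
(a)–(d): allowed.
(a)–(e): allowed.
(a)–(f): forbidden (ΔS).
(b)–(c): forbidden (parity, ΔS, ΔL, ΔJ).
(b)–(d): forbidden (ΔL, ΔJ).
(b)–(e): allowed.
(b)–(f): forbidden (ΔS, ΔL, ΔJ).
(c)–(d): forbidden (ΔS, ΔJ).
(c)–(e): forbidden (ΔS, ΔL, ΔJ).
(c)–(f): allowed.
(d)–(e): forbidden (parity).
(d)–(f): forbidden (parity, ΔS).
(e)–(f): forbidden (parity, ΔS, ΔJ).
Allowed pairs: 4 of 15.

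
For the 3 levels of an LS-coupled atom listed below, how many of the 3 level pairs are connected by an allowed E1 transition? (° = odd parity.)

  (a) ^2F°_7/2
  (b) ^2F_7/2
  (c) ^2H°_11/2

(a)–(b): allowed.
(a)–(c): forbidden (parity, ΔL, ΔJ).
(b)–(c): forbidden (ΔL, ΔJ).
Allowed pairs: 1 of 3.

1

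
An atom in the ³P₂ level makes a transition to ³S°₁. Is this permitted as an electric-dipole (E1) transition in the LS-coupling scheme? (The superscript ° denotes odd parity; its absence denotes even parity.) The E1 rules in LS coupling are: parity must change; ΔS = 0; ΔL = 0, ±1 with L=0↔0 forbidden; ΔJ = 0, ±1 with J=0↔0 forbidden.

Reading off the term symbols: S 1→1, L 1→0, J 2→1, parity even→odd.
Parity must change: even → odd — satisfied.
ΔL = 0, ±1 (not L=0↔0): L: 1 → 0, ΔL = -1 — satisfied.
ΔJ = 0, ±1 (not J=0↔0): J: 2 → 1, ΔJ = -1 — satisfied.
ΔS = 0: S: 1 → 1 — satisfied.
All four E1 rules are satisfied.

allowed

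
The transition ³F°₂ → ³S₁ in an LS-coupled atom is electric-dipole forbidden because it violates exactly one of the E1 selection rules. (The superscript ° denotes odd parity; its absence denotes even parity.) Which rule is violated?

the ΔL = 0, ±1 rule

Parity must change: odd → even — satisfied.
ΔS = 0: S: 1 → 1 — satisfied.
ΔL = 0, ±1 (not L=0↔0): L: 3 → 0, ΔL = -3 — violated.
ΔJ = 0, ±1 (not J=0↔0): J: 2 → 1, ΔJ = -1 — satisfied.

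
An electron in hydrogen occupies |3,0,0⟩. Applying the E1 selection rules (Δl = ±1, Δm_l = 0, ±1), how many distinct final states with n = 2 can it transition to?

E1 requires Δl = ±1, so l_f ∈ {-1, 1}; with 0 ≤ l_f ≤ n_f−1 = 1, the allowed l_f values are {1}.
For l_f = 1: m_f ∈ {m_i−1, m_i, m_i+1} ∩ [−1, 1] = {-1, 0, 1} → 3 states.
Total: 3.

3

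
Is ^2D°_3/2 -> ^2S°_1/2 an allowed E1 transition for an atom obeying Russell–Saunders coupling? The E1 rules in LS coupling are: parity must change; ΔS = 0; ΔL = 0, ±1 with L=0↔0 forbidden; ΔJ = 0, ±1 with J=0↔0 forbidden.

forbidden

Reading off the term symbols: S 1/2→1/2, L 2→0, J 3/2→1/2, parity odd→odd.
Parity must change: odd → odd — fails.
ΔS = 0: S: 1/2 → 1/2 — passes.
ΔJ = 0, ±1 (not J=0↔0): J: 3/2 → 1/2, ΔJ = -1 — passes.
ΔL = 0, ±1 (not L=0↔0): L: 2 → 0, ΔL = -2 — fails.
Rule(s) violated: parity, ΔL.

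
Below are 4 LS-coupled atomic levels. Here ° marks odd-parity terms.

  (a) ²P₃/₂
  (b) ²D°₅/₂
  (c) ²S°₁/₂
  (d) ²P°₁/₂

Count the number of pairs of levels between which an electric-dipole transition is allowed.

3

(a)–(b): allowed.
(a)–(c): allowed.
(a)–(d): allowed.
(b)–(c): forbidden (parity, ΔL, ΔJ).
(b)–(d): forbidden (parity, ΔJ).
(c)–(d): forbidden (parity).
Allowed pairs: 3 of 6.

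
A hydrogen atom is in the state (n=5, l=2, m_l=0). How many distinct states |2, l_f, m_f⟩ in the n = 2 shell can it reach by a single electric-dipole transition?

3

E1 requires Δl = ±1, so l_f ∈ {1, 3}; with 0 ≤ l_f ≤ n_f−1 = 1, the allowed l_f values are {1}.
For l_f = 1: m_f ∈ {m_i−1, m_i, m_i+1} ∩ [−1, 1] = {-1, 0, 1} → 3 states.
Total: 3.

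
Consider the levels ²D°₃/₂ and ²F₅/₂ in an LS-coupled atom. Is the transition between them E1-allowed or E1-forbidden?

Parity must change: odd → even — passes.
ΔS = 0: S: 1/2 → 1/2 — passes.
ΔL = 0, ±1 (not L=0↔0): L: 2 → 3, ΔL = +1 — passes.
ΔJ = 0, ±1 (not J=0↔0): J: 3/2 → 5/2, ΔJ = +1 — passes.
All four E1 rules are satisfied.

allowed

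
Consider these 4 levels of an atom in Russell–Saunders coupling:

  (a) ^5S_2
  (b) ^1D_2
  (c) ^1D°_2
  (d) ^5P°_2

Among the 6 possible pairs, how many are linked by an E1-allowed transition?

2

(a)–(b): forbidden (parity, ΔS, ΔL).
(a)–(c): forbidden (ΔS, ΔL).
(a)–(d): allowed.
(b)–(c): allowed.
(b)–(d): forbidden (ΔS).
(c)–(d): forbidden (parity, ΔS).
Allowed pairs: 2 of 6.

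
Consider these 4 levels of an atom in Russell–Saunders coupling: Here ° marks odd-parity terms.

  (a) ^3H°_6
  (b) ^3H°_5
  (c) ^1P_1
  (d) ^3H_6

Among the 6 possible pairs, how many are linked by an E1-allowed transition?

(a)–(b): forbidden (parity).
(a)–(c): forbidden (ΔS, ΔL, ΔJ).
(a)–(d): allowed.
(b)–(c): forbidden (ΔS, ΔL, ΔJ).
(b)–(d): allowed.
(c)–(d): forbidden (parity, ΔS, ΔL, ΔJ).
Allowed pairs: 2 of 6.

2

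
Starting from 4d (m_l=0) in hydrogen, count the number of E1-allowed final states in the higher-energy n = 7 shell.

6

E1 requires Δl = ±1, so l_f ∈ {1, 3}; with 0 ≤ l_f ≤ n_f−1 = 6, the allowed l_f values are {1, 3}.
For l_f = 1: m_f ∈ {m_i−1, m_i, m_i+1} ∩ [−1, 1] = {-1, 0, 1} → 3 states.
For l_f = 3: m_f ∈ {m_i−1, m_i, m_i+1} ∩ [−3, 3] = {-1, 0, 1} → 3 states.
Total: 6.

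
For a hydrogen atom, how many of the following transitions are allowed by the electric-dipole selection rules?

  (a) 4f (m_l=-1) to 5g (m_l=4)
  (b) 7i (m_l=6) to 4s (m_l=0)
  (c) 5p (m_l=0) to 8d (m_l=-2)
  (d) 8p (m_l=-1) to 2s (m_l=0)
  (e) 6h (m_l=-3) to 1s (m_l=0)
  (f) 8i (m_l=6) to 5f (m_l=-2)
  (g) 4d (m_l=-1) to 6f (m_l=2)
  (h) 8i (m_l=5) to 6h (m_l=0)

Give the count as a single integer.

(a) forbidden — Δm_l = +5 (E1 requires Δm_l = 0, ±1)
(b) forbidden — Δl = -6 (E1 requires Δl = ±1); Δm_l = -6 (E1 requires Δm_l = 0, ±1)
(c) forbidden — Δm_l = -2 (E1 requires Δm_l = 0, ±1)
(d) allowed
(e) forbidden — Δl = -5 (E1 requires Δl = ±1); Δm_l = +3 (E1 requires Δm_l = 0, ±1)
(f) forbidden — Δl = -3 (E1 requires Δl = ±1); Δm_l = -8 (E1 requires Δm_l = 0, ±1)
(g) forbidden — Δm_l = +3 (E1 requires Δm_l = 0, ±1)
(h) forbidden — Δm_l = -5 (E1 requires Δm_l = 0, ±1)
Total allowed: 1 of 8.

1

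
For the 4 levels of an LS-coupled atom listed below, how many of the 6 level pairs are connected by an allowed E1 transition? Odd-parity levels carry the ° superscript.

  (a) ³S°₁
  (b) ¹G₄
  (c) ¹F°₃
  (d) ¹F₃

(a)–(b): forbidden (ΔS, ΔL, ΔJ).
(a)–(c): forbidden (parity, ΔS, ΔL, ΔJ).
(a)–(d): forbidden (ΔS, ΔL, ΔJ).
(b)–(c): allowed.
(b)–(d): forbidden (parity).
(c)–(d): allowed.
Allowed pairs: 2 of 6.

2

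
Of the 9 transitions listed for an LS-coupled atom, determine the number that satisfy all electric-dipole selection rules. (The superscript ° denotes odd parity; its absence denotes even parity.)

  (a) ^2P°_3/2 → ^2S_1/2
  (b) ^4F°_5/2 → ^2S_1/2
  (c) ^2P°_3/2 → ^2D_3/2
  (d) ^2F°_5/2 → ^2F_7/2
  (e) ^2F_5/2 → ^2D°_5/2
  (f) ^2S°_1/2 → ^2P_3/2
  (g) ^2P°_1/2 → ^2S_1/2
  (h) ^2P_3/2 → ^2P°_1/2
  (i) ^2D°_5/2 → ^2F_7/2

(a) allowed
(b) forbidden (ΔS, ΔL, ΔJ fail)
(c) allowed
(d) allowed
(e) allowed
(f) allowed
(g) allowed
(h) allowed
(i) allowed
Total allowed: 8 of 9.

8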